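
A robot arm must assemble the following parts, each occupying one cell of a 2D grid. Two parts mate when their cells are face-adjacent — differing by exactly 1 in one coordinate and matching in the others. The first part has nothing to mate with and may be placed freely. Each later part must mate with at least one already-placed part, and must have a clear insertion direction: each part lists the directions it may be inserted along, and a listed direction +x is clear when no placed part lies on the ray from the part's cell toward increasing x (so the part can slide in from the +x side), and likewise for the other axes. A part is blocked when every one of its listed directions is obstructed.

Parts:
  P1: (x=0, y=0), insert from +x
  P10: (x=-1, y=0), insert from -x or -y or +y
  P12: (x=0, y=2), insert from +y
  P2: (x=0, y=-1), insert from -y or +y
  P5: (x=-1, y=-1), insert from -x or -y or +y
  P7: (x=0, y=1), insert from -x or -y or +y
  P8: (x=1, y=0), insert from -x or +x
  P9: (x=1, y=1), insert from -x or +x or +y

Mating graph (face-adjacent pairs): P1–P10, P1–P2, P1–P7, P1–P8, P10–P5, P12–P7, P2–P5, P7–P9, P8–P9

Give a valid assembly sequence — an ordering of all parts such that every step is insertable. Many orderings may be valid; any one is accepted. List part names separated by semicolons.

P2; P5; P10; P1; P7; P12; P9; P8

1. P2@(0, -1) [-y clear] — {P2}
2. P5@(-1, -1) [-x clear] — {P2, P5}
3. P10@(-1, 0) [-x clear] — {P10, P2, P5}
4. P1@(0, 0) [+x clear] — {P1, P10, P2, P5}
5. P7@(0, 1) [-x clear] — {P1, P10, P2, P5, P7}
6. P12@(0, 2) [+y clear] — {P1, P10, P12, P2, P5, P7}
7. P9@(1, 1) [+x clear] — {P1, P10, P12, P2, P5, P7, P9}
8. P8@(1, 0) [+x clear] — {P1, P10, P12, P2, P5, P7, P8, P9}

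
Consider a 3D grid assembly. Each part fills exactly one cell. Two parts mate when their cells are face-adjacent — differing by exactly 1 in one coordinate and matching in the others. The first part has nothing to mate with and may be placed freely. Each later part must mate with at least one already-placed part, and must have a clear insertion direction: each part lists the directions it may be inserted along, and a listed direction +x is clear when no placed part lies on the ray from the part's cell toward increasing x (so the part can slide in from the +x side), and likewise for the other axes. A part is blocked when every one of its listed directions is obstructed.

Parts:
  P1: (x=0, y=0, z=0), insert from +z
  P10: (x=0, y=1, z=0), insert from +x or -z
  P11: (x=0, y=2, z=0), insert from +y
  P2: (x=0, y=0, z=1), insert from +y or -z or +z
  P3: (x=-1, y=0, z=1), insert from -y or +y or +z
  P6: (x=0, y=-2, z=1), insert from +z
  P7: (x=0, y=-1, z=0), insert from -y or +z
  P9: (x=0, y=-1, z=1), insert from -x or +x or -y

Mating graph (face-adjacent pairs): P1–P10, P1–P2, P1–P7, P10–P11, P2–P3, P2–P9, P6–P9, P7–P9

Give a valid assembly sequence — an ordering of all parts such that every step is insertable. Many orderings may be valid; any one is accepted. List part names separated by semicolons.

P11; P10; P1; P2; P3; P9; P6; P7

1. P11@(0, 2, 0) [+y clear] — {P11}
2. P10@(0, 1, 0) [+x clear] — {P10, P11}
3. P1@(0, 0, 0) [+z clear] — {P1, P10, P11}
4. P2@(0, 0, 1) [+y clear] — {P1, P10, P11, P2}
5. P3@(-1, 0, 1) [-y clear] — {P1, P10, P11, P2, P3}
6. P9@(0, -1, 1) [-x clear] — {P1, P10, P11, P2, P3, P9}
7. P6@(0, -2, 1) [+z clear] — {P1, P10, P11, P2, P3, P6, P9}
8. P7@(0, -1, 0) [-y clear] — {P1, P10, P11, P2, P3, P6, P7, P9}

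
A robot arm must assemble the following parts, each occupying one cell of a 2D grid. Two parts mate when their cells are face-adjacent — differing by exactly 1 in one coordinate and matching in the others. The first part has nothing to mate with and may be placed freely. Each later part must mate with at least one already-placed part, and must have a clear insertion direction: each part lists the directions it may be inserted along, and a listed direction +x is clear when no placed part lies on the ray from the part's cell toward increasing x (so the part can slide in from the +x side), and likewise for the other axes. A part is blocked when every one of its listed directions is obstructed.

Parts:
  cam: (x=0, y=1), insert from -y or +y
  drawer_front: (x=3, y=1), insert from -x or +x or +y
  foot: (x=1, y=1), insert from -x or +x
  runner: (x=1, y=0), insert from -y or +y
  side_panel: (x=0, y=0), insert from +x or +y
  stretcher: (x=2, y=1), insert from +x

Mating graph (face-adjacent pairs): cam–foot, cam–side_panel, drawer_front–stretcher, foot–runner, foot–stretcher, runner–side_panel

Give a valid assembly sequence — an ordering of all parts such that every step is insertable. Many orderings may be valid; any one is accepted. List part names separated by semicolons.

runner; side_panel; cam; foot; stretcher; drawer_front

1. runner@(1, 0) [-y clear] — {runner}
2. side_panel@(0, 0) [+y clear] — {runner, side_panel}
3. cam@(0, 1) [+y clear] — {cam, runner, side_panel}
4. foot@(1, 1) [+x clear] — {cam, foot, runner, side_panel}
5. stretcher@(2, 1) [+x clear] — {cam, foot, runner, side_panel, stretcher}
6. drawer_front@(3, 1) [+x clear] — {cam, drawer_front, foot, runner, side_panel, stretcher}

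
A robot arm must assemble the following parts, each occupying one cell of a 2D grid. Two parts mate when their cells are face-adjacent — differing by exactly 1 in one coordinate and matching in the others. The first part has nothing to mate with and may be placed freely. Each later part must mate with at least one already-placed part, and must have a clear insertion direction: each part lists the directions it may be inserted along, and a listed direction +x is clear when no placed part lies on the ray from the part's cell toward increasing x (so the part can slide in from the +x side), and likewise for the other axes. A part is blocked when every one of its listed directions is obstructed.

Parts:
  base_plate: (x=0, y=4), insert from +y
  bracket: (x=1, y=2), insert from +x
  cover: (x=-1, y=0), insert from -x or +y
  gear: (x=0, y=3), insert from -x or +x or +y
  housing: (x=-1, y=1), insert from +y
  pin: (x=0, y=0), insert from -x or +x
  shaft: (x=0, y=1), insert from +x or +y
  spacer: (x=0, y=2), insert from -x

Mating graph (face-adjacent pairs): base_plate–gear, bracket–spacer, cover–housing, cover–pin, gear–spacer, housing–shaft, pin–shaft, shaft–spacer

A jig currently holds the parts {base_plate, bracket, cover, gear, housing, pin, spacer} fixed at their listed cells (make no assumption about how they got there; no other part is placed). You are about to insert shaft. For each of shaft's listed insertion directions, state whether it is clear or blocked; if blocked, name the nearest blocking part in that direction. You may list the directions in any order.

+x: ray from shaft(0, 1) has no placed part ⇒ clear
+y: nearest on ray is spacer@(0, 2) ⇒ blocked

+x: clear; +y: blocked by spacer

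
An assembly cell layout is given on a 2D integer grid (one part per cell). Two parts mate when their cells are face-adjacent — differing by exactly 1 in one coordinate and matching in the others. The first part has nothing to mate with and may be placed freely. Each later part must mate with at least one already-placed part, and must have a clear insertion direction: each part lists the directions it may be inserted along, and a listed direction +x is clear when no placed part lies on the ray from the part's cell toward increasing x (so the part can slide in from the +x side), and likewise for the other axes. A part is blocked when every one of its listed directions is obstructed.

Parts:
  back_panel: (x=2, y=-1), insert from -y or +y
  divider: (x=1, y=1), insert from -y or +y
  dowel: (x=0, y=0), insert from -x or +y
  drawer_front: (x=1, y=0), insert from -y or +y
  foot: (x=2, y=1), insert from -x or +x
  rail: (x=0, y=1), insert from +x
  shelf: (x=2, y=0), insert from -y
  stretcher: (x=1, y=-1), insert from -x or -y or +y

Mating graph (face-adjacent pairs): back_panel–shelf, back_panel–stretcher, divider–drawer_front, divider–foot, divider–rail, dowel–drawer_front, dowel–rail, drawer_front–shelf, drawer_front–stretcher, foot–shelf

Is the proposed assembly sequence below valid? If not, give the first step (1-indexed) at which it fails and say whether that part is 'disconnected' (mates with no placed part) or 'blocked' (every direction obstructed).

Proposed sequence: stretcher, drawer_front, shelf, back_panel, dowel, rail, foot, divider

1. stretcher@(1, -1) [-x clear] — {stretcher}
2. drawer_front@(1, 0) [+y clear] — {drawer_front, stretcher}
3. shelf@(2, 0) [-y clear] — {drawer_front, shelf, stretcher}
4. back_panel@(2, -1) [-y clear] — {back_panel, drawer_front, shelf, stretcher}
5. dowel@(0, 0) [-x clear] — {back_panel, dowel, drawer_front, shelf, stretcher}
6. rail@(0, 1) [+x clear] — {back_panel, dowel, drawer_front, rail, shelf, stretcher}
7. foot@(2, 1) [+x clear] — {back_panel, dowel, drawer_front, foot, rail, shelf, stretcher}
8. divider@(1, 1) [+y clear] — {back_panel, divider, dowel, drawer_front, foot, rail, shelf, stretcher}

Valid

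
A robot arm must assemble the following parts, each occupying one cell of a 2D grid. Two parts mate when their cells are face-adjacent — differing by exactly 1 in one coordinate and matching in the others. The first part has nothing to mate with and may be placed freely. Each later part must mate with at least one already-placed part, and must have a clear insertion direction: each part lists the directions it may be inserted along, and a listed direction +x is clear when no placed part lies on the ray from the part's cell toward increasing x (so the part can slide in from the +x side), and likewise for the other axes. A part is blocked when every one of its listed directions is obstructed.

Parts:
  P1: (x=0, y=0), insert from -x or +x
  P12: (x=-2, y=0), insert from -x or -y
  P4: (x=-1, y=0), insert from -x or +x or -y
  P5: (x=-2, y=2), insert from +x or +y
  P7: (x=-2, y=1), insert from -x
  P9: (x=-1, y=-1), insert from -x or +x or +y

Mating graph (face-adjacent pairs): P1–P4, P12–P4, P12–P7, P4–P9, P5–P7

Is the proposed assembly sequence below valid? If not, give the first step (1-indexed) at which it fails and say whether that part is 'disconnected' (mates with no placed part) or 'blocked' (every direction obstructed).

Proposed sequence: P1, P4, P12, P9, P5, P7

1. P1@(0, 0) [-x clear] — {P1}
2. P4@(-1, 0) [-x clear] — {P1, P4}
3. P12@(-2, 0) [-x clear] — {P1, P12, P4}
4. P9@(-1, -1) [-x clear] — {P1, P12, P4, P9}
5. P5@(-2, 2) — no placed neighbour ⇒ disconnected

Invalid at step 5 (disconnected)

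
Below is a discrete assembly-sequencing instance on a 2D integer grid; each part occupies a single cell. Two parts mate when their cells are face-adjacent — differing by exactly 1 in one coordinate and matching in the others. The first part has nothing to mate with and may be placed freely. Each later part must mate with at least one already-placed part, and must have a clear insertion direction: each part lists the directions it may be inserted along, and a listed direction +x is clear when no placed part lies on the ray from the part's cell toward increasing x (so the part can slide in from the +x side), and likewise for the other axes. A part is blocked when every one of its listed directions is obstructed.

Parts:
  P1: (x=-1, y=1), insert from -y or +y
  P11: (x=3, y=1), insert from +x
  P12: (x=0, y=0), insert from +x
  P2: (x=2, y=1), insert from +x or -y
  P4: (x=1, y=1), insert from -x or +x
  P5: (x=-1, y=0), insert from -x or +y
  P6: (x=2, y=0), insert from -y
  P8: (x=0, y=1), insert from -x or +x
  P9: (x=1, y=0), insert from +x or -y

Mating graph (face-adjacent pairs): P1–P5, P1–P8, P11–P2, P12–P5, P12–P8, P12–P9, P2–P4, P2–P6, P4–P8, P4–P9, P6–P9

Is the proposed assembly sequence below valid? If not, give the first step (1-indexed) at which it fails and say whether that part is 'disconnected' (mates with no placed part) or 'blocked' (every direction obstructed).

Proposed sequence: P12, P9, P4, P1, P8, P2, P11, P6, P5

1. P12@(0, 0) [+x clear] — {P12}
2. P9@(1, 0) [+x clear] — {P12, P9}
3. P4@(1, 1) [-x clear] — {P12, P4, P9}
4. P1@(-1, 1) — no placed neighbour ⇒ disconnected

Invalid at step 4 (disconnected)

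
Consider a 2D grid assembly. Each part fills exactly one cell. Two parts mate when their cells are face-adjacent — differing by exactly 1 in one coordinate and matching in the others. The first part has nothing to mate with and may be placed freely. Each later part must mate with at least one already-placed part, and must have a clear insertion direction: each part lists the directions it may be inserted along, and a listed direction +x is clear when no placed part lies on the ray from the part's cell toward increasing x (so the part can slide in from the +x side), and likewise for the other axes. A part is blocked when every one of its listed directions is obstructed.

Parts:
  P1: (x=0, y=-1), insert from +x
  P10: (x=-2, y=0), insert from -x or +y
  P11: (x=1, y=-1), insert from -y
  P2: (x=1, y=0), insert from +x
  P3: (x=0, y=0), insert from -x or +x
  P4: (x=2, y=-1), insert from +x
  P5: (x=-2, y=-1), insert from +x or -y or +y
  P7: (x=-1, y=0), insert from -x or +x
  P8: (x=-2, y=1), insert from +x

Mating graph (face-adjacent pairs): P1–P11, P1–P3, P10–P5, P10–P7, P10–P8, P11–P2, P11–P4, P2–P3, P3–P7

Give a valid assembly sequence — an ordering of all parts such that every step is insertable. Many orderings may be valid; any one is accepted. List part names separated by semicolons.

P8; P10; P7; P3; P1; P11; P4; P2; P5

1. P8@(-2, 1) [+x clear] — {P8}
2. P10@(-2, 0) [-x clear] — {P10, P8}
3. P7@(-1, 0) [+x clear] — {P10, P7, P8}
4. P3@(0, 0) [+x clear] — {P10, P3, P7, P8}
5. P1@(0, -1) [+x clear] — {P1, P10, P3, P7, P8}
6. P11@(1, -1) [-y clear] — {P1, P10, P11, P3, P7, P8}
7. P4@(2, -1) [+x clear] — {P1, P10, P11, P3, P4, P7, P8}
8. P2@(1, 0) [+x clear] — {P1, P10, P11, P2, P3, P4, P7, P8}
9. P5@(-2, -1) [-y clear] — {P1, P10, P11, P2, P3, P4, P5, P7, P8}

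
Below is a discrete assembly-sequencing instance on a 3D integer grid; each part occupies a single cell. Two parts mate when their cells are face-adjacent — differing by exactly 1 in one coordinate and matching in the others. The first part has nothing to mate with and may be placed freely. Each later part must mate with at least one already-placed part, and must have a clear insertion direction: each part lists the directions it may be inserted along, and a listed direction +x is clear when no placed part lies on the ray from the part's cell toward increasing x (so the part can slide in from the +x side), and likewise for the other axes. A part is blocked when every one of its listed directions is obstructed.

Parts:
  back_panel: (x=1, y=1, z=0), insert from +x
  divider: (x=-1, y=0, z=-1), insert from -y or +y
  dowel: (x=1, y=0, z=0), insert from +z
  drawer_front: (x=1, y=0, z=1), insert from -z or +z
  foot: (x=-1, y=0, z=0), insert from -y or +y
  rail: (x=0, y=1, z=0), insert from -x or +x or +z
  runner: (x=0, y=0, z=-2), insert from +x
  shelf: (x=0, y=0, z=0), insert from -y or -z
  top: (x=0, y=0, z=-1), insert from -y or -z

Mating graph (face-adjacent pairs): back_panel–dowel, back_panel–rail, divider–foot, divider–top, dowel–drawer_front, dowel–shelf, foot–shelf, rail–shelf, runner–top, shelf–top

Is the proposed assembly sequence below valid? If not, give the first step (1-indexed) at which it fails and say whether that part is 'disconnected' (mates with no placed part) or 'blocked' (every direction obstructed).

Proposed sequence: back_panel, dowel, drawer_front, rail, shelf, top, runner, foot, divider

1. back_panel@(1, 1, 0) [+x clear] — {back_panel}
2. dowel@(1, 0, 0) [+z clear] — {back_panel, dowel}
3. drawer_front@(1, 0, 1) [+z clear] — {back_panel, dowel, drawer_front}
4. rail@(0, 1, 0) [-x clear] — {back_panel, dowel, drawer_front, rail}
5. shelf@(0, 0, 0) [-y clear] — {back_panel, dowel, drawer_front, rail, shelf}
6. top@(0, 0, -1) [-y clear] — {back_panel, dowel, drawer_front, rail, shelf, top}
7. runner@(0, 0, -2) [+x clear] — {back_panel, dowel, drawer_front, rail, runner, shelf, top}
8. foot@(-1, 0, 0) [-y clear] — {back_panel, dowel, drawer_front, foot, rail, runner, shelf, top}
9. divider@(-1, 0, -1) [-y clear] — {back_panel, divider, dowel, drawer_front, foot, rail, runner, shelf, top}

Valid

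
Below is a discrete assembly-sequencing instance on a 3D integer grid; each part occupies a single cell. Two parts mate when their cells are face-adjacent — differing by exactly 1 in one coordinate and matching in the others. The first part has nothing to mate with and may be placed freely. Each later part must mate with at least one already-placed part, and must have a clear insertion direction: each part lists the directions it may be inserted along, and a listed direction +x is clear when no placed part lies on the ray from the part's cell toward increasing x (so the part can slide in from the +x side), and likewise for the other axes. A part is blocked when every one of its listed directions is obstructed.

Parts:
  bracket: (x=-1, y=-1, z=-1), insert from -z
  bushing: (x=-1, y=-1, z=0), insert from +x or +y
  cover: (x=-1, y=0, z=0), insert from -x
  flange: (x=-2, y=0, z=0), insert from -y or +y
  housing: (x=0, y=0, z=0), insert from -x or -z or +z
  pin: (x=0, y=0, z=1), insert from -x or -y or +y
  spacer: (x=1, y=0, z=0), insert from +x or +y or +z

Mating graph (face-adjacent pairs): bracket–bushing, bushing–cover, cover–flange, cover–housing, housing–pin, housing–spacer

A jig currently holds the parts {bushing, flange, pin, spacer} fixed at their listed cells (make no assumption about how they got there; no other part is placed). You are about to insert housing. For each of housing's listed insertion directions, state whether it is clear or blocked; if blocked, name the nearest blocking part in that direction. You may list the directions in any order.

+z: blocked by pin; -x: blocked by flange; -z: clear

-x: nearest on ray is flange@(-2, 0, 0) ⇒ blocked
-z: ray from housing(0, 0, 0) has no placed part ⇒ clear
+z: nearest on ray is pin@(0, 0, 1) ⇒ blocked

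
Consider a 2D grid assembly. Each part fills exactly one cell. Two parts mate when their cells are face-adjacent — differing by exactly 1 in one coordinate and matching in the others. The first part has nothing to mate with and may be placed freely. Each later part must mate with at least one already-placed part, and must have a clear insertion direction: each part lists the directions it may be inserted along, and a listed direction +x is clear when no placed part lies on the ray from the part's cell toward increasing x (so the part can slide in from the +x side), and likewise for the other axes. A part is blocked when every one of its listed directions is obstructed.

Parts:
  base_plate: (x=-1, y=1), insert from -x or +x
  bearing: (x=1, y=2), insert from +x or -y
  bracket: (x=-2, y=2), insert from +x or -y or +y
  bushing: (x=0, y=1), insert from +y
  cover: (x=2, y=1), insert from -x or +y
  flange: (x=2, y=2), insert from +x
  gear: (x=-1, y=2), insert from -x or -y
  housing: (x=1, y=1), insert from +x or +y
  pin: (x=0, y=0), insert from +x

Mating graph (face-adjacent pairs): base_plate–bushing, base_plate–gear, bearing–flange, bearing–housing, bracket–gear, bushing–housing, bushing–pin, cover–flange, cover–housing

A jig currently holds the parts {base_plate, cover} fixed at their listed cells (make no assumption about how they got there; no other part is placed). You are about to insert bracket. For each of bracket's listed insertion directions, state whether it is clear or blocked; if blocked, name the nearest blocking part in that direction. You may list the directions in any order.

+x: ray from bracket(-2, 2) has no placed part ⇒ clear
-y: ray from bracket(-2, 2) has no placed part ⇒ clear
+y: ray from bracket(-2, 2) has no placed part ⇒ clear

+x: clear; +y: clear; -y: clear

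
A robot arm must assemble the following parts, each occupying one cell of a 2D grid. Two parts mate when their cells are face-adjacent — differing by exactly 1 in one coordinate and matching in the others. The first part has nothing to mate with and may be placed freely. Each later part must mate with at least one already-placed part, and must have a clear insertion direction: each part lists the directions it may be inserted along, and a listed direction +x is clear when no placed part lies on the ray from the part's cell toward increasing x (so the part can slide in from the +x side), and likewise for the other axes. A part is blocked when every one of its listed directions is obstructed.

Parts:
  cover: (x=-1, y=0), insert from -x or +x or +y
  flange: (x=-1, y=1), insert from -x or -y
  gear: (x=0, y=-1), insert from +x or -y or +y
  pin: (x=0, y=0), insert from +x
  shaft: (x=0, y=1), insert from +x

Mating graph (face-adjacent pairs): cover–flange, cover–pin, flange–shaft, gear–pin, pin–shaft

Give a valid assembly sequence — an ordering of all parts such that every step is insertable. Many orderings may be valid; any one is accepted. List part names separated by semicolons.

gear; pin; cover; shaft; flange

1. gear@(0, -1) [+x clear] — {gear}
2. pin@(0, 0) [+x clear] — {gear, pin}
3. cover@(-1, 0) [-x clear] — {cover, gear, pin}
4. shaft@(0, 1) [+x clear] — {cover, gear, pin, shaft}
5. flange@(-1, 1) [-x clear] — {cover, flange, gear, pin, shaft}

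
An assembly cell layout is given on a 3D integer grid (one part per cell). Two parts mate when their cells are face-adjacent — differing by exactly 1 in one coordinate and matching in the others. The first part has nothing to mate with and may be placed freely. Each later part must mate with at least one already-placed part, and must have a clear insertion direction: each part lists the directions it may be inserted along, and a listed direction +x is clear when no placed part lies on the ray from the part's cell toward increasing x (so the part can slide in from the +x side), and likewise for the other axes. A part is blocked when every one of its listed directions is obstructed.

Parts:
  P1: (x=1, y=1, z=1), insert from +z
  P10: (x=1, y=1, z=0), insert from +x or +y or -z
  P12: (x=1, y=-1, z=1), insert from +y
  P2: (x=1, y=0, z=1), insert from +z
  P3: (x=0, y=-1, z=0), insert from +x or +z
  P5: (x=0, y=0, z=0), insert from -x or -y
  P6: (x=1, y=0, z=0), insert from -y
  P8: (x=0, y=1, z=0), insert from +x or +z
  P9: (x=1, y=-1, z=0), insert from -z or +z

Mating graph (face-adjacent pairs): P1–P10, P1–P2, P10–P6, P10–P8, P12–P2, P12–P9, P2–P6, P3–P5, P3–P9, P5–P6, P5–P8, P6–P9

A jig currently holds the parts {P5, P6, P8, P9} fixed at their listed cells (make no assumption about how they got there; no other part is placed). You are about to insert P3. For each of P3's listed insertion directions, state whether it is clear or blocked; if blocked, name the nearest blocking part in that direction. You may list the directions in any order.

+x: blocked by P9; +z: clear

+x: nearest on ray is P9@(1, -1, 0) ⇒ blocked
+z: ray from P3(0, -1, 0) has no placed part ⇒ clear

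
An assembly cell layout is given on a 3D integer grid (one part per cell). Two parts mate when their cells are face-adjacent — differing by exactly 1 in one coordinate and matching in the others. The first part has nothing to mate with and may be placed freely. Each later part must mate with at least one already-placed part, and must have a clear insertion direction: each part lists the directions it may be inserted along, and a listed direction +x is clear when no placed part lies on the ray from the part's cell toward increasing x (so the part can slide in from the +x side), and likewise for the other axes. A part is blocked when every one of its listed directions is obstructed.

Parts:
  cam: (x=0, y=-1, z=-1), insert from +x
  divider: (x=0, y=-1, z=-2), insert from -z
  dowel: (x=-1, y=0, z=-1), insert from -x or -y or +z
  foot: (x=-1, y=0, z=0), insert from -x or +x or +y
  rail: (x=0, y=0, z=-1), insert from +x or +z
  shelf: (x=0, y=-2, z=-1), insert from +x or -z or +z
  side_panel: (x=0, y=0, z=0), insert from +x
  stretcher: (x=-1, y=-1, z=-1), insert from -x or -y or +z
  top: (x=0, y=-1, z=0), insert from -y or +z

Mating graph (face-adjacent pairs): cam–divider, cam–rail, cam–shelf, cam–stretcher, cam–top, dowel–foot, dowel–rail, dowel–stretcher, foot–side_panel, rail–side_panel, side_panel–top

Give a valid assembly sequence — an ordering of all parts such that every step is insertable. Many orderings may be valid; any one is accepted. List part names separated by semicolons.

dowel; rail; cam; divider; side_panel; stretcher; shelf; foot; top

1. dowel@(-1, 0, -1) [-x clear] — {dowel}
2. rail@(0, 0, -1) [+x clear] — {dowel, rail}
3. cam@(0, -1, -1) [+x clear] — {cam, dowel, rail}
4. divider@(0, -1, -2) [-z clear] — {cam, divider, dowel, rail}
5. side_panel@(0, 0, 0) [+x clear] — {cam, divider, dowel, rail, side_panel}
6. stretcher@(-1, -1, -1) [-x clear] — {cam, divider, dowel, rail, side_panel, stretcher}
7. shelf@(0, -2, -1) [+x clear] — {cam, divider, dowel, rail, shelf, side_panel, stretcher}
8. foot@(-1, 0, 0) [-x clear] — {cam, divider, dowel, foot, rail, shelf, side_panel, stretcher}
9. top@(0, -1, 0) [-y clear] — {cam, divider, dowel, foot, rail, shelf, side_panel, stretcher, top}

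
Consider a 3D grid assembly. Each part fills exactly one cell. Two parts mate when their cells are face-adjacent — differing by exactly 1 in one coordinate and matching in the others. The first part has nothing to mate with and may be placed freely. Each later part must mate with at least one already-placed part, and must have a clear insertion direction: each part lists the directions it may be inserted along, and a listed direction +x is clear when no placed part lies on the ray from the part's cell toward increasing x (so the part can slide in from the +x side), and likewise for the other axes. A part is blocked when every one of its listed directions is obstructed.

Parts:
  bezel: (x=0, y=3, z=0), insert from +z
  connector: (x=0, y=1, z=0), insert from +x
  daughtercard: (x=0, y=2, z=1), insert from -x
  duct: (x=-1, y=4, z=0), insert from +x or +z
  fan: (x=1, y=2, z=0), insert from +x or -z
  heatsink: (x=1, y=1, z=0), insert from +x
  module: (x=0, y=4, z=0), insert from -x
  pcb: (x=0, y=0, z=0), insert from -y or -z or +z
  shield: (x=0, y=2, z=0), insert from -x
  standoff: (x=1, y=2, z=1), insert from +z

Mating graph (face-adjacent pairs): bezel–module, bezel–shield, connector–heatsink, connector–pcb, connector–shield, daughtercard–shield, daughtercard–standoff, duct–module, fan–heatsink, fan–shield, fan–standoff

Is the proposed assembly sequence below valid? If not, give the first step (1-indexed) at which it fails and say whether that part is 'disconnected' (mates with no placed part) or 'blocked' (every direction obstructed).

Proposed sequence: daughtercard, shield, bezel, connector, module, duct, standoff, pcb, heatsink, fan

Valid

1. daughtercard@(0, 2, 1) [-x clear] — {daughtercard}
2. shield@(0, 2, 0) [-x clear] — {daughtercard, shield}
3. bezel@(0, 3, 0) [+z clear] — {bezel, daughtercard, shield}
4. connector@(0, 1, 0) [+x clear] — {bezel, connector, daughtercard, shield}
5. module@(0, 4, 0) [-x clear] — {bezel, connector, daughtercard, module, shield}
6. duct@(-1, 4, 0) [+z clear] — {bezel, connector, daughtercard, duct, module, shield}
7. standoff@(1, 2, 1) [+z clear] — {bezel, connector, daughtercard, duct, module, shield, standoff}
8. pcb@(0, 0, 0) [-y clear] — {bezel, connector, daughtercard, duct, module, pcb, shield, standoff}
9. heatsink@(1, 1, 0) [+x clear] — {bezel, connector, daughtercard, duct, heatsink, module, pcb, shield, standoff}
10. fan@(1, 2, 0) [+x clear] — {bezel, connector, daughtercard, duct, fan, heatsink, module, pcb, shield, standoff}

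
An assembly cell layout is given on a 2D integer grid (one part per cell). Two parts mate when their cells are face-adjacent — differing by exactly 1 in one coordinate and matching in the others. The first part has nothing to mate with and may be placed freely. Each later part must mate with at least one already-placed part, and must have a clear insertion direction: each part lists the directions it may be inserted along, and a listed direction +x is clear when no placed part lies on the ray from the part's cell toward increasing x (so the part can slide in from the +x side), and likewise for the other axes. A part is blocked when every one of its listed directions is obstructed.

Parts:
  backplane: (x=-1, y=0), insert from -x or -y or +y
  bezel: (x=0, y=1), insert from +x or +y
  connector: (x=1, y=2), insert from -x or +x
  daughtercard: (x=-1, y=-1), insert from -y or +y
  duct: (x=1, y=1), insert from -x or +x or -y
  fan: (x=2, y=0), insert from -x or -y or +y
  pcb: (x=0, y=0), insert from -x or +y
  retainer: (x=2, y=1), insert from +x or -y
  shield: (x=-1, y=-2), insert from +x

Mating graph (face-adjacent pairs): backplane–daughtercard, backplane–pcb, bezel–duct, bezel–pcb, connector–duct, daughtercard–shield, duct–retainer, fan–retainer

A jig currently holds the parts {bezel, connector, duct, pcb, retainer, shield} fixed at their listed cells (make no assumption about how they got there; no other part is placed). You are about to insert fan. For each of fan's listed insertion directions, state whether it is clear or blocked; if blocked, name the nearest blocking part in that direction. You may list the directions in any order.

+y: blocked by retainer; -x: blocked by pcb; -y: clear

-x: nearest on ray is pcb@(0, 0) ⇒ blocked
-y: ray from fan(2, 0) has no placed part ⇒ clear
+y: nearest on ray is retainer@(2, 1) ⇒ blocked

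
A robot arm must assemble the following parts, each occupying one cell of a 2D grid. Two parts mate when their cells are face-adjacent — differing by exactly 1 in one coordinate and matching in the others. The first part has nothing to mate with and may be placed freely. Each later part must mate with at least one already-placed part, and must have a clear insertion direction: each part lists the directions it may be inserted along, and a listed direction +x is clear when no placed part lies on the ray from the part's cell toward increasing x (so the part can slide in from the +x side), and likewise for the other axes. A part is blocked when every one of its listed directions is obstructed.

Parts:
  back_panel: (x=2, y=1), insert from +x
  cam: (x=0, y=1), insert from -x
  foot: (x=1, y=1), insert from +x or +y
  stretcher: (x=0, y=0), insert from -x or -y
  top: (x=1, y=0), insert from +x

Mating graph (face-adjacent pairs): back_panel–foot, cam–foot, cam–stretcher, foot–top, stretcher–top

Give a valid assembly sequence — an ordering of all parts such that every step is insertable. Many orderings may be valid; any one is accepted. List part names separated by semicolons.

back_panel; foot; top; stretcher; cam

1. back_panel@(2, 1) [+x clear] — {back_panel}
2. foot@(1, 1) [+y clear] — {back_panel, foot}
3. top@(1, 0) [+x clear] — {back_panel, foot, top}
4. stretcher@(0, 0) [-x clear] — {back_panel, foot, stretcher, top}
5. cam@(0, 1) [-x clear] — {back_panel, cam, foot, stretcher, top}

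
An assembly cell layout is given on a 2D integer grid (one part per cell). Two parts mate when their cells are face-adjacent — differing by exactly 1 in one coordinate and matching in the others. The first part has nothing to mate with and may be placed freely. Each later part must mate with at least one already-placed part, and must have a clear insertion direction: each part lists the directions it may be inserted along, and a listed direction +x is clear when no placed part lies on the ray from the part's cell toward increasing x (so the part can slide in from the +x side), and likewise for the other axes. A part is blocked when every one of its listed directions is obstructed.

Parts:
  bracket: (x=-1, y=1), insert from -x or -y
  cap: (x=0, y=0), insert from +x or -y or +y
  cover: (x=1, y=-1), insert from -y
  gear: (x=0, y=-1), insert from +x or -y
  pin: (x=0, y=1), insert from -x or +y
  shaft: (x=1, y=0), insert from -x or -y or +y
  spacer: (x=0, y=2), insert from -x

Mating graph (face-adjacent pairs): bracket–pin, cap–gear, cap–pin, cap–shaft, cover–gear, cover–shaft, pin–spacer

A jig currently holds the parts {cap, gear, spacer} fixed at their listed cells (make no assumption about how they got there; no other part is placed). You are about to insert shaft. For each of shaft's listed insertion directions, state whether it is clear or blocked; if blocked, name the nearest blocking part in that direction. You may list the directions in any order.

-x: nearest on ray is cap@(0, 0) ⇒ blocked
-y: ray from shaft(1, 0) has no placed part ⇒ clear
+y: ray from shaft(1, 0) has no placed part ⇒ clear

+y: clear; -x: blocked by cap; -y: clear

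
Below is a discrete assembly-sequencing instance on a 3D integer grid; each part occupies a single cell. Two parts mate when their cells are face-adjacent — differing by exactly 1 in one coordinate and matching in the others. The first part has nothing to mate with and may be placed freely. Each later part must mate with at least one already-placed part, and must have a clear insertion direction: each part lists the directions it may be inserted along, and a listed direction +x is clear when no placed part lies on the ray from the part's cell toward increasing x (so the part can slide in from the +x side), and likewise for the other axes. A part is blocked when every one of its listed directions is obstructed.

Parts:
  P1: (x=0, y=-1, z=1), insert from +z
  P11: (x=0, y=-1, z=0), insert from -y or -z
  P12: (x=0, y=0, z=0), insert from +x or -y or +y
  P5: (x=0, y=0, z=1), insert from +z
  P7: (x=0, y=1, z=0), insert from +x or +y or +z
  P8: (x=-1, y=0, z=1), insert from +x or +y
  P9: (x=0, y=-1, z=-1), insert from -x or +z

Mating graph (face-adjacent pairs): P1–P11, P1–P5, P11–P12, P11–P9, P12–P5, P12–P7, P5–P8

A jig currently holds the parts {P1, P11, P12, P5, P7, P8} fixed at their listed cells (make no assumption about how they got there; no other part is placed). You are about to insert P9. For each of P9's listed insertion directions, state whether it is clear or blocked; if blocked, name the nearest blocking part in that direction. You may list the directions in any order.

-x: ray from P9(0, -1, -1) has no placed part ⇒ clear
+z: nearest on ray is P11@(0, -1, 0) ⇒ blocked

+z: blocked by P11; -x: clear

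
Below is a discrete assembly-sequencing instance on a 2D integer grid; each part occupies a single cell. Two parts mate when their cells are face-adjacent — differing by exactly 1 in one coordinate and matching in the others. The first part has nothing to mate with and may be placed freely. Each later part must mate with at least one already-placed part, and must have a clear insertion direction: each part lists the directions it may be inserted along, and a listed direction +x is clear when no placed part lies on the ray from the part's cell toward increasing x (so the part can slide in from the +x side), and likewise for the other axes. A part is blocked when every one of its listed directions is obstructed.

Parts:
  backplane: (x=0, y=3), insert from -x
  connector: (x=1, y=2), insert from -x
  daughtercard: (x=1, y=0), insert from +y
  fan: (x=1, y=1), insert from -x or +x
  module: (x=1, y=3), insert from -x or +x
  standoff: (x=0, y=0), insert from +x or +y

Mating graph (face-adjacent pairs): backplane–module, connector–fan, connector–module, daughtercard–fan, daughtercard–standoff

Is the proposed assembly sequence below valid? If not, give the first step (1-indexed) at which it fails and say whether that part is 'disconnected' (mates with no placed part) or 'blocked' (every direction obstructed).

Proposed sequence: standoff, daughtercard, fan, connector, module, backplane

1. standoff@(0, 0) [+x clear] — {standoff}
2. daughtercard@(1, 0) [+y clear] — {daughtercard, standoff}
3. fan@(1, 1) [-x clear] — {daughtercard, fan, standoff}
4. connector@(1, 2) [-x clear] — {connector, daughtercard, fan, standoff}
5. module@(1, 3) [-x clear] — {connector, daughtercard, fan, module, standoff}
6. backplane@(0, 3) [-x clear] — {backplane, connector, daughtercard, fan, module, standoff}

Valid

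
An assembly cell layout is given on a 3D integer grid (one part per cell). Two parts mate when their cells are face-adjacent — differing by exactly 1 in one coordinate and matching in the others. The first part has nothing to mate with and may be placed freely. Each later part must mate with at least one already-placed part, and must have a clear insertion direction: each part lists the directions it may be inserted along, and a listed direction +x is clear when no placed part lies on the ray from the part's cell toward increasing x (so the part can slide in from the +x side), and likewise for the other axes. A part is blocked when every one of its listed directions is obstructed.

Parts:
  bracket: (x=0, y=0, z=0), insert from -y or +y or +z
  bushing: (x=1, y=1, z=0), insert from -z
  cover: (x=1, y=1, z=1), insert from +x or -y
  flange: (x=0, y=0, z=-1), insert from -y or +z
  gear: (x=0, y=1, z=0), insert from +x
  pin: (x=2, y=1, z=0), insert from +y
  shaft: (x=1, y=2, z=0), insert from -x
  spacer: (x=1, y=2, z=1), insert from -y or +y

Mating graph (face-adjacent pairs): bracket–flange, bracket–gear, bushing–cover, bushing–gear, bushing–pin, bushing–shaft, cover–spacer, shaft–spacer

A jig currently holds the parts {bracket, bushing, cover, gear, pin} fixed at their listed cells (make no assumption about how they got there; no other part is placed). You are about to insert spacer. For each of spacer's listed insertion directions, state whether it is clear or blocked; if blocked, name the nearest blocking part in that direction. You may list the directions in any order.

-y: nearest on ray is cover@(1, 1, 1) ⇒ blocked
+y: ray from spacer(1, 2, 1) has no placed part ⇒ clear

+y: clear; -y: blocked by cover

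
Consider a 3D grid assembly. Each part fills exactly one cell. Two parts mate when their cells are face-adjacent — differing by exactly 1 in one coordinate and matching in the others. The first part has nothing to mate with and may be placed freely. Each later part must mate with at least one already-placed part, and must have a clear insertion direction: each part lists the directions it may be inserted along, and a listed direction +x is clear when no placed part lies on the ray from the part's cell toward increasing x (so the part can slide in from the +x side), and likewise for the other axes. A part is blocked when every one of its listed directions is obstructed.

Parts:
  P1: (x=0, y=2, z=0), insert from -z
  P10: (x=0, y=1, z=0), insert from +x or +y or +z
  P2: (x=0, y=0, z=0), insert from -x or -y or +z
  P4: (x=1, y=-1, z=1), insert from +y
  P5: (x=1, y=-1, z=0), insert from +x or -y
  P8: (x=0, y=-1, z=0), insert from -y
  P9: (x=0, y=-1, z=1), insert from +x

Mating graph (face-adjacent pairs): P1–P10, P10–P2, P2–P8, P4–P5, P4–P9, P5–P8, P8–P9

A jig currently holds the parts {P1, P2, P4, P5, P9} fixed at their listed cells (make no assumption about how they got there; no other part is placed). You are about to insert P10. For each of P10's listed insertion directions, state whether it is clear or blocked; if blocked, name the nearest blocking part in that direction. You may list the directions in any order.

+x: ray from P10(0, 1, 0) has no placed part ⇒ clear
+y: nearest on ray is P1@(0, 2, 0) ⇒ blocked
+z: ray from P10(0, 1, 0) has no placed part ⇒ clear

+x: clear; +y: blocked by P1; +z: clear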